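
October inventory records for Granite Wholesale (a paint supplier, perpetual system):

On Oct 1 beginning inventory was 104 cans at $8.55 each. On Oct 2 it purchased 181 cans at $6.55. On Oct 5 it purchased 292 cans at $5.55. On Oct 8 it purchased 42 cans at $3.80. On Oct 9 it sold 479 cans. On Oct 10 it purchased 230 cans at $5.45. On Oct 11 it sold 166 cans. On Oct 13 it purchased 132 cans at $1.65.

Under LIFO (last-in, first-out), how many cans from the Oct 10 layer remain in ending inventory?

Oct 9, 479 sold [LIFO — newest first]: 42 @ $3.80 + 292 @ $5.55 + 145 @ $6.55 = $2,729.95
Oct 11, 166 sold [LIFO — newest first]: 166 @ $5.45 = $904.70
Total COGS = $2,729.95 + $904.70 = $3,634.65
Ending inventory: 104 @ $8.55 + 36 @ $6.55 + 64 @ $5.45 + 132 @ $1.65 = $1,691.60

64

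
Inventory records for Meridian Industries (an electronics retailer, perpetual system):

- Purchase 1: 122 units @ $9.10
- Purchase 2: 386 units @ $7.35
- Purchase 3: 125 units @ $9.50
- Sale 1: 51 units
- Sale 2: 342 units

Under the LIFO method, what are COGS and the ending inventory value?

Sale 1 (51) [LIFO — newest first]: 51 @ $9.50 = $484.50
Sale 2 (342) [LIFO — newest first]: 74 @ $9.50 + 268 @ $7.35 = $2,672.80
Total COGS = $484.50 + $2,672.80 = $3,157.30
Ending inventory: 122 @ $9.10 + 118 @ $7.35 = $1,977.50

COGS = $3,157.30; ending inventory = $1,977.50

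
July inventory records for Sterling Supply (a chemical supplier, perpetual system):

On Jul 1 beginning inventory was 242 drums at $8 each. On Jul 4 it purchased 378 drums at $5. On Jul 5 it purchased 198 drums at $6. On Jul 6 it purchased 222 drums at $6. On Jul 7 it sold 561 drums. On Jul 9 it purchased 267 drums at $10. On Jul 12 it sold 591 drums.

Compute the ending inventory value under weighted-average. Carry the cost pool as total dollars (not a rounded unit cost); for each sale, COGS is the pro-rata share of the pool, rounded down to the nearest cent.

After Jul 1: 242 on hand, pool $1,936.00 (≈ $8.0000 each)
After Jul 4: 620 on hand, pool $3,826.00 (≈ $6.1710 each)
After Jul 5: 818 on hand, pool $5,014.00 (≈ $6.1296 each)
After Jul 6: 1040 on hand, pool $6,346.00 (≈ $6.1019 each)
Jul 7, sell 561: 561/1040 × $6,346.00 → $3,423.17
After Jul 9: 746 on hand, pool $5,592.83 (≈ $7.4971 each)
Jul 12, sell 591: 591/746 × $5,592.83 → $4,430.78
Total COGS = $3,423.17 + $4,430.78 = $7,853.95
Ending inventory (cost pool remaining) = $1,162.05
Check: goods available $9,016.00 = COGS $7,853.95 + ending $1,162.05

Ending inventory = $1,162.05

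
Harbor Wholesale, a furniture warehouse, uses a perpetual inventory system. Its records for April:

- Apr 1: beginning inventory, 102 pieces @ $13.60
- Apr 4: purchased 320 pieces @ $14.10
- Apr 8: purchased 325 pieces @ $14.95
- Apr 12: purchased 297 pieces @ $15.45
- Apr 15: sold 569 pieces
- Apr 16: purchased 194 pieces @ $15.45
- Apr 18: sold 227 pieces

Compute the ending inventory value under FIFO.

Apr 15, 569 sold [FIFO — oldest first]: 102 @ $13.60 + 320 @ $14.10 + 147 @ $14.95 = $8,096.85
Apr 18, 227 sold [FIFO — oldest first]: 178 @ $14.95 + 49 @ $15.45 = $3,418.15
Total COGS = $8,096.85 + $3,418.15 = $11,515.00
Ending inventory: 248 @ $15.45 + 194 @ $15.45 = $6,828.90
Check: goods available $18,343.90 = COGS $11,515.00 + ending $6,828.90

Ending inventory = $6,828.90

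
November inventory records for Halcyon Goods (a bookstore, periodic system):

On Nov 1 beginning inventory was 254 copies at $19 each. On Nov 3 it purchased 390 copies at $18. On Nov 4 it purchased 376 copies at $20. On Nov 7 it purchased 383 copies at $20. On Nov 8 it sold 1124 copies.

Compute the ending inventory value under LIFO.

Nov 8, 1124 sold [LIFO — newest first]: 383 @ $20 + 376 @ $20 + 365 @ $18 = $21,750
Ending inventory: 254 @ $19 + 25 @ $18 = $5,276

Ending inventory = $5,276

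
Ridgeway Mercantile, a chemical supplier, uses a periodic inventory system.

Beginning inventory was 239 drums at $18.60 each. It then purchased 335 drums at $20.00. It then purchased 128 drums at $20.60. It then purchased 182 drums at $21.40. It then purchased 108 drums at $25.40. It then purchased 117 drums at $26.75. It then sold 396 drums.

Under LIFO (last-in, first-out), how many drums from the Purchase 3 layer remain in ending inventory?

Sale 1 (396) [LIFO — newest first]: 117 @ $26.75 + 108 @ $25.40 + 171 @ $21.40 = $9,532.35
Ending inventory: 239 @ $18.60 + 335 @ $20.00 + 128 @ $20.60 + 11 @ $21.40 = $14,017.60
Check: goods available $23,549.95 = COGS $9,532.35 + ending $14,017.60

11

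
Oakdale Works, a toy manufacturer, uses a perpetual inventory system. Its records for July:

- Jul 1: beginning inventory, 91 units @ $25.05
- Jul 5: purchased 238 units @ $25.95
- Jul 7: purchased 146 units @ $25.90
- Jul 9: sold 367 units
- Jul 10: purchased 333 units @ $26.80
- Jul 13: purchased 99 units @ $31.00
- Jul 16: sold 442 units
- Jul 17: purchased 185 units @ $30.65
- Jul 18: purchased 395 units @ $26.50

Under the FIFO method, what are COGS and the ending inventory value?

Jul 9, 367 sold [FIFO — oldest first]: 91 @ $25.05 + 238 @ $25.95 + 38 @ $25.90 = $9,439.85
Jul 16, 442 sold [FIFO — oldest first]: 108 @ $25.90 + 333 @ $26.80 + 1 @ $31.00 = $11,752.60
Total COGS = $9,439.85 + $11,752.60 = $21,192.45
Ending inventory: 98 @ $31.00 + 185 @ $30.65 + 395 @ $26.50 = $19,175.75

COGS = $21,192.45; ending inventory = $19,175.75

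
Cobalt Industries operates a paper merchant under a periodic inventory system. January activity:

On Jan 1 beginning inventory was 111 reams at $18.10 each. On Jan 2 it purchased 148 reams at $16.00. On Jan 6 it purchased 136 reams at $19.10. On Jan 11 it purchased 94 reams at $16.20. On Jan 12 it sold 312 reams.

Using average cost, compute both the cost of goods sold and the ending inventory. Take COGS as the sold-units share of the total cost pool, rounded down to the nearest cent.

Jan 12, sell 312: 312/489 × $8,497.50 → $5,421.71
Ending inventory (cost pool remaining) = $3,075.79

COGS = $5,421.71; ending inventory = $3,075.79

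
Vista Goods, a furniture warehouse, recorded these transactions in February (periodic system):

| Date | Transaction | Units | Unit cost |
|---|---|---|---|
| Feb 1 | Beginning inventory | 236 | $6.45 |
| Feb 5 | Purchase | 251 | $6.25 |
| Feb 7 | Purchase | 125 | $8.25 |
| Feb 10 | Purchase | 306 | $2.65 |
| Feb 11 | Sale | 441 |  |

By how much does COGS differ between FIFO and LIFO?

FIFO COGS: 236 @ $6.45 + 205 @ $6.25 = $2,803.45
LIFO COGS: 306 @ $2.65 + 125 @ $8.25 + 10 @ $6.25 = $1,904.65
Difference = |$2,803.45 − $1,904.65| = $898.80

$898.80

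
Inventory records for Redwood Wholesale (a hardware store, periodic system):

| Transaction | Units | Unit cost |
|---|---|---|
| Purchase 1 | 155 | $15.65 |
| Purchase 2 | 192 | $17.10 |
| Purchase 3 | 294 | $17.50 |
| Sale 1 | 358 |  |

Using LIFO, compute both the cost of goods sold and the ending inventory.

Sale 1 (358) [LIFO — newest first]: 294 @ $17.50 + 64 @ $17.10 = $6,239.40
Ending inventory: 155 @ $15.65 + 128 @ $17.10 = $4,614.55

COGS = $6,239.40; ending inventory = $4,614.55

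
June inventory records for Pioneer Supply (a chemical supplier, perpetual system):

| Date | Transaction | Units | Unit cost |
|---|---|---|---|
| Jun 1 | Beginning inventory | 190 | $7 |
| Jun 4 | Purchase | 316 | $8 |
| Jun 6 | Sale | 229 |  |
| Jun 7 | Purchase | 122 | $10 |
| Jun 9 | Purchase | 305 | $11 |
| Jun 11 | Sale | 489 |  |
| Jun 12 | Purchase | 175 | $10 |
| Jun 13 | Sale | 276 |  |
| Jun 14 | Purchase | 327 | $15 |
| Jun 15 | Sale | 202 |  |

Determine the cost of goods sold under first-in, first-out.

COGS = $11,503

Jun 6, 229 sold [FIFO — oldest first]: 190 @ $7 + 39 @ $8 = $1,642
Jun 11, 489 sold [FIFO — oldest first]: 277 @ $8 + 122 @ $10 + 90 @ $11 = $4,426
Jun 13, 276 sold [FIFO — oldest first]: 215 @ $11 + 61 @ $10 = $2,975
Jun 15, 202 sold [FIFO — oldest first]: 114 @ $10 + 88 @ $15 = $2,460
Total COGS = $1,642 + $4,426 + $2,975 + $2,460 = $11,503
Ending inventory: 239 @ $15 = $3,585
Check: goods available $15,088 = COGS $11,503 + ending $3,585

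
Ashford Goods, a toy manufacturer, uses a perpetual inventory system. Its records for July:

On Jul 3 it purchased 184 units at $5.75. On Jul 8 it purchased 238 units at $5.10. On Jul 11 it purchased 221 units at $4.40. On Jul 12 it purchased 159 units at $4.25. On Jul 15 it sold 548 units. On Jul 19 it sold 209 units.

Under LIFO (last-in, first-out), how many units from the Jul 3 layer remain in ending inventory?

Jul 15, 548 sold [LIFO — newest first]: 159 @ $4.25 + 221 @ $4.40 + 168 @ $5.10 = $2,504.95
Jul 19, 209 sold [LIFO — newest first]: 70 @ $5.10 + 139 @ $5.75 = $1,156.25
Total COGS = $2,504.95 + $1,156.25 = $3,661.20
Ending inventory: 45 @ $5.75 = $258.75

45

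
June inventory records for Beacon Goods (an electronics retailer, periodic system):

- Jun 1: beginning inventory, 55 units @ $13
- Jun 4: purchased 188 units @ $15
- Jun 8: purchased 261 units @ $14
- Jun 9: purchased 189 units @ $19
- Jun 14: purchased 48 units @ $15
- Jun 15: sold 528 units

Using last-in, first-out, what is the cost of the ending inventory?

Ending inventory = $3,085

Jun 15, 528 sold [LIFO — newest first]: 48 @ $15 + 189 @ $19 + 261 @ $14 + 30 @ $15 = $8,415
Ending inventory: 55 @ $13 + 158 @ $15 = $3,085
Check: goods available $11,500 = COGS $8,415 + ending $3,085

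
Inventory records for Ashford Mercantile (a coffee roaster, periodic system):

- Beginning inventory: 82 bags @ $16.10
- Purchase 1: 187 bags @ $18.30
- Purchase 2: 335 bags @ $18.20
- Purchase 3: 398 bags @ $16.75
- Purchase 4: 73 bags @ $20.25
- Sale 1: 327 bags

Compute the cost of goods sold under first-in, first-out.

COGS = $5,797.90

Sale 1 (327) [FIFO — oldest first]: 82 @ $16.10 + 187 @ $18.30 + 58 @ $18.20 = $5,797.90
Ending inventory: 277 @ $18.20 + 398 @ $16.75 + 73 @ $20.25 = $13,186.15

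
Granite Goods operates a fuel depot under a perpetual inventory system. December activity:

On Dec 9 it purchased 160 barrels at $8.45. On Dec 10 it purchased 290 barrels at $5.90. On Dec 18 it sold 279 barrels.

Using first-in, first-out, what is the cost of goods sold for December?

Dec 18, 279 sold [FIFO — oldest first]: 160 @ $8.45 + 119 @ $5.90 = $2,054.10
Ending inventory: 171 @ $5.90 = $1,008.90
Check: goods available $3,063.00 = COGS $2,054.10 + ending $1,008.90

COGS = $2,054.10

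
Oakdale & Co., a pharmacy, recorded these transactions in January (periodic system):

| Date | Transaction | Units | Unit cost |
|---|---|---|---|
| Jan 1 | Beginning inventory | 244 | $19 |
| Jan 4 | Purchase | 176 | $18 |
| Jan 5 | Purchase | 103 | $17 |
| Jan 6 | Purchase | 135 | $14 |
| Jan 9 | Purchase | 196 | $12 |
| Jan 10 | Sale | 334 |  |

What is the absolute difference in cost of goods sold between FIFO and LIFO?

FIFO COGS: 244 @ $19 + 90 @ $18 = $6,256
LIFO COGS: 196 @ $12 + 135 @ $14 + 3 @ $17 = $4,293
Difference = |$6,256 − $4,293| = $1,963

$1,963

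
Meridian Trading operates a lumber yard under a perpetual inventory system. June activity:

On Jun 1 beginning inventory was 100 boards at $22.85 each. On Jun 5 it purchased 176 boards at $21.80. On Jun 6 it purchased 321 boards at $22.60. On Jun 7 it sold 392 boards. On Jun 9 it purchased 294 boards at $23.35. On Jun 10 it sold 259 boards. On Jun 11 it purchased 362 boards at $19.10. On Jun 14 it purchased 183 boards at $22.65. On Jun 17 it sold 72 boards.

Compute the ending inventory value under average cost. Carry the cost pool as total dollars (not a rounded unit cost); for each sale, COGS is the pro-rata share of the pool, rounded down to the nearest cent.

After Jun 1: 100 on hand, pool $2,285.00 (≈ $22.8500 each)
After Jun 5: 276 on hand, pool $6,121.80 (≈ $22.1804 each)
After Jun 6: 597 on hand, pool $13,376.40 (≈ $22.4060 each)
Jun 7, sell 392: 392/597 × $13,376.40 → $8,783.16
After Jun 9: 499 on hand, pool $11,458.14 (≈ $22.9622 each)
Jun 10, sell 259: 259/499 × $11,458.14 → $5,947.21
After Jun 11: 602 on hand, pool $12,425.13 (≈ $20.6398 each)
After Jun 14: 785 on hand, pool $16,570.08 (≈ $21.1084 each)
Jun 17, sell 72: 72/785 × $16,570.08 → $1,519.80
Total COGS = $8,783.16 + $5,947.21 + $1,519.80 = $16,250.17
Ending inventory (cost pool remaining) = $15,050.28

Ending inventory = $15,050.28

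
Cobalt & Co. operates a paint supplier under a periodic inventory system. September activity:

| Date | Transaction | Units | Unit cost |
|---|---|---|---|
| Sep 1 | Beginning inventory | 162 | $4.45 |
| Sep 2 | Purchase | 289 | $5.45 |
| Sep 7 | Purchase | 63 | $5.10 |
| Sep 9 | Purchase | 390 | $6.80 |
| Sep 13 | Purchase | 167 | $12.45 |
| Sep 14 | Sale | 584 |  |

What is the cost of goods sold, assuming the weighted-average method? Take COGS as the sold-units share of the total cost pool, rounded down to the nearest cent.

Sep 14, sell 584: 584/1071 × $7,348.40 → $4,006.97
Ending inventory (cost pool remaining) = $3,341.43

COGS = $4,006.97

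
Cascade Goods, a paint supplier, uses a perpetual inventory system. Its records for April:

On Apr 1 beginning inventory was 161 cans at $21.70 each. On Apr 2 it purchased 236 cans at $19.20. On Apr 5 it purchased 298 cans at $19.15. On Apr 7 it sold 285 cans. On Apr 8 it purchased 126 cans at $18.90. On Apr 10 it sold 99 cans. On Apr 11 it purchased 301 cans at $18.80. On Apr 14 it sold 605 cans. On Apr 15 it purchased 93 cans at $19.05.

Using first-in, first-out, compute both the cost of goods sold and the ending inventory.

Apr 7, 285 sold [FIFO — oldest first]: 161 @ $21.70 + 124 @ $19.20 = $5,874.50
Apr 10, 99 sold [FIFO — oldest first]: 99 @ $19.20 = $1,900.80
Apr 14, 605 sold [FIFO — oldest first]: 13 @ $19.20 + 298 @ $19.15 + 126 @ $18.90 + 168 @ $18.80 = $11,496.10
Total COGS = $5,874.50 + $1,900.80 + $11,496.10 = $19,271.40
Ending inventory: 133 @ $18.80 + 93 @ $19.05 = $4,272.05
Check: goods available $23,543.45 = COGS $19,271.40 + ending $4,272.05

COGS = $19,271.40; ending inventory = $4,272.05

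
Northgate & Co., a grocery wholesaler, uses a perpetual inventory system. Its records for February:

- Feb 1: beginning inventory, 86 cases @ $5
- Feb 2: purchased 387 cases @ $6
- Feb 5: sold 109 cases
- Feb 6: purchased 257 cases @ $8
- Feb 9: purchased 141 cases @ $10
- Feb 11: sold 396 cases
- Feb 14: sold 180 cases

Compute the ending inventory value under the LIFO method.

Ending inventory = $1,030

Feb 5, 109 sold [LIFO — newest first]: 109 @ $6 = $654
Feb 11, 396 sold [LIFO — newest first]: 141 @ $10 + 255 @ $8 = $3,450
Feb 14, 180 sold [LIFO — newest first]: 2 @ $8 + 178 @ $6 = $1,084
Total COGS = $654 + $3,450 + $1,084 = $5,188
Ending inventory: 86 @ $5 + 100 @ $6 = $1,030
Check: goods available $6,218 = COGS $5,188 + ending $1,030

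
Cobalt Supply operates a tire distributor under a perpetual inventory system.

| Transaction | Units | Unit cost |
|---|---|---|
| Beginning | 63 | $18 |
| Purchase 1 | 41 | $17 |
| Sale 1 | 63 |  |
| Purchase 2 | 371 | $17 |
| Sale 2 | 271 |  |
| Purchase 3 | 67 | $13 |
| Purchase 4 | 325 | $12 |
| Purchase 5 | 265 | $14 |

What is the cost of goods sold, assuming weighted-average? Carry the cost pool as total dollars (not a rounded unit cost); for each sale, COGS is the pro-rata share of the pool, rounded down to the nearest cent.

After Beginning: 63 on hand, pool $1,134.00 (≈ $18.0000 each)
After Purchase 1: 104 on hand, pool $1,831.00 (≈ $17.6058 each)
Sale 1, sell 63: 63/104 × $1,831.00 → $1,109.16
After Purchase 2: 412 on hand, pool $7,028.84 (≈ $17.0603 each)
Sale 2, sell 271: 271/412 × $7,028.84 → $4,623.33
After Purchase 3: 208 on hand, pool $3,276.51 (≈ $15.7525 each)
After Purchase 4: 533 on hand, pool $7,176.51 (≈ $13.4644 each)
After Purchase 5: 798 on hand, pool $10,886.51 (≈ $13.6422 each)
Total COGS = $1,109.16 + $4,623.33 = $5,732.49
Ending inventory (cost pool remaining) = $10,886.51

COGS = $5,732.49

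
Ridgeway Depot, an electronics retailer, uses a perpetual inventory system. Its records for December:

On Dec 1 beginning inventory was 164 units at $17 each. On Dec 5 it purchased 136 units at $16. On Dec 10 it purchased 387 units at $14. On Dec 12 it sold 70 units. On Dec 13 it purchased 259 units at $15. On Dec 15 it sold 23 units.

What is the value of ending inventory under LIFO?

Ending inventory = $12,942

Dec 12, 70 sold [LIFO — newest first]: 70 @ $14 = $980
Dec 15, 23 sold [LIFO — newest first]: 23 @ $15 = $345
Total COGS = $980 + $345 = $1,325
Ending inventory: 164 @ $17 + 136 @ $16 + 317 @ $14 + 236 @ $15 = $12,942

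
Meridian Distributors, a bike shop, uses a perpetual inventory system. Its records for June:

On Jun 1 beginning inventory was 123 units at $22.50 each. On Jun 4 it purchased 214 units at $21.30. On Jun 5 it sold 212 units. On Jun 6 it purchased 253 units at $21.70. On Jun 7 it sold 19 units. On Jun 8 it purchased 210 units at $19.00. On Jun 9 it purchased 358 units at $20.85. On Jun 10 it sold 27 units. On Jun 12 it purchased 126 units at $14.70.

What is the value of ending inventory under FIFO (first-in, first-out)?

Ending inventory = $20,479.30

Jun 5, 212 sold [FIFO — oldest first]: 123 @ $22.50 + 89 @ $21.30 = $4,663.20
Jun 7, 19 sold [FIFO — oldest first]: 19 @ $21.30 = $404.70
Jun 10, 27 sold [FIFO — oldest first]: 27 @ $21.30 = $575.10
Total COGS = $4,663.20 + $404.70 + $575.10 = $5,643.00
Ending inventory: 79 @ $21.30 + 253 @ $21.70 + 210 @ $19.00 + 358 @ $20.85 + 126 @ $14.70 = $20,479.30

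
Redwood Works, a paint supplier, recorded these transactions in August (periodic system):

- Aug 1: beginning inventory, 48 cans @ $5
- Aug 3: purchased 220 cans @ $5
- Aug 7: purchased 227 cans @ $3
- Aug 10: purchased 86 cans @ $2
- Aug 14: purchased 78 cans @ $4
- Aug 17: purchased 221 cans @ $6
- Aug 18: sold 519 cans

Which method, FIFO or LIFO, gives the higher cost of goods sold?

FIFO COGS: 48 @ $5 + 220 @ $5 + 227 @ $3 + 24 @ $2 = $2,069
LIFO COGS: 221 @ $6 + 78 @ $4 + 86 @ $2 + 134 @ $3 = $2,212

LIFO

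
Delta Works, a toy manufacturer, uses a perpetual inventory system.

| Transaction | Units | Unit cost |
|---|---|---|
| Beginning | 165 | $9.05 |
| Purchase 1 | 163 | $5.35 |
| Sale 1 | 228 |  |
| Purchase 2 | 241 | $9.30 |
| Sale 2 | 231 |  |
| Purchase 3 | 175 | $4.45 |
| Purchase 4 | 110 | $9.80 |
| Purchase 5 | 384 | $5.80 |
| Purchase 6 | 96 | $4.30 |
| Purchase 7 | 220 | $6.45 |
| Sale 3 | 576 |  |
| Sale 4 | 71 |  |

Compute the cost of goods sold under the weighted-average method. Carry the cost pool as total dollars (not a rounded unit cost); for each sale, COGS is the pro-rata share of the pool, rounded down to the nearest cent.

COGS = $7,711.04

After Beginning: 165 on hand, pool $1,493.25 (≈ $9.0500 each)
After Purchase 1: 328 on hand, pool $2,365.30 (≈ $7.2113 each)
Sale 1, sell 228: 228/328 × $2,365.30 → $1,644.17
After Purchase 2: 341 on hand, pool $2,962.43 (≈ $8.6875 each)
Sale 2, sell 231: 231/341 × $2,962.43 → $2,006.80
After Purchase 3: 285 on hand, pool $1,734.38 (≈ $6.0855 each)
After Purchase 4: 395 on hand, pool $2,812.38 (≈ $7.1199 each)
After Purchase 5: 779 on hand, pool $5,039.58 (≈ $6.4693 each)
After Purchase 6: 875 on hand, pool $5,452.38 (≈ $6.2313 each)
After Purchase 7: 1095 on hand, pool $6,871.38 (≈ $6.2752 each)
Sale 3, sell 576: 576/1095 × $6,871.38 → $3,614.53
Sale 4, sell 71: 71/519 × $3,256.85 → $445.54
Total COGS = $1,644.17 + $2,006.80 + $3,614.53 + $445.54 = $7,711.04
Ending inventory (cost pool remaining) = $2,811.31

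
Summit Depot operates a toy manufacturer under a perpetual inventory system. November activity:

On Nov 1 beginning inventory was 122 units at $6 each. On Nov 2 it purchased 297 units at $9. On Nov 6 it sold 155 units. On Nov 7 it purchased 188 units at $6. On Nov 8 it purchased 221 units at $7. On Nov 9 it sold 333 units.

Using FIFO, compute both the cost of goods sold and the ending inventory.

Nov 6, 155 sold [FIFO — oldest first]: 122 @ $6 + 33 @ $9 = $1,029
Nov 9, 333 sold [FIFO — oldest first]: 264 @ $9 + 69 @ $6 = $2,790
Total COGS = $1,029 + $2,790 = $3,819
Ending inventory: 119 @ $6 + 221 @ $7 = $2,261

COGS = $3,819; ending inventory = $2,261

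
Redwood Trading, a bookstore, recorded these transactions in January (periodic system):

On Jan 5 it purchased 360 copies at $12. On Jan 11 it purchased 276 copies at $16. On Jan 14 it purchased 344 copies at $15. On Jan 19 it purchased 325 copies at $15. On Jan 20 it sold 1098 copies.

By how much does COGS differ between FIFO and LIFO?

FIFO COGS: 360 @ $12 + 276 @ $16 + 344 @ $15 + 118 @ $15 = $15,666
LIFO COGS: 325 @ $15 + 344 @ $15 + 276 @ $16 + 153 @ $12 = $16,287
Difference = |$15,666 − $16,287| = $621

$621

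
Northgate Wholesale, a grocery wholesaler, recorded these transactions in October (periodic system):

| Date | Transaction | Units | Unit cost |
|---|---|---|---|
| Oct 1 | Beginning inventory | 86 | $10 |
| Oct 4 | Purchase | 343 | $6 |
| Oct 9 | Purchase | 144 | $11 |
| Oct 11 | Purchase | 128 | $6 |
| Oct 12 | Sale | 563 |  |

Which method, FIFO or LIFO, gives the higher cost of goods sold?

FIFO

FIFO COGS: 86 @ $10 + 343 @ $6 + 134 @ $11 = $4,392
LIFO COGS: 128 @ $6 + 144 @ $11 + 291 @ $6 = $4,098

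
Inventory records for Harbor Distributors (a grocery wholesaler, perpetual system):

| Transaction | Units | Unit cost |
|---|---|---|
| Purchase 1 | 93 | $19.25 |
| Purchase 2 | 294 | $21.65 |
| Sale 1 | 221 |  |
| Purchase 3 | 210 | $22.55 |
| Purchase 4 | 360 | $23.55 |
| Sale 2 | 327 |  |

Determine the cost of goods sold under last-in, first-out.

Sale 1 (221) [LIFO — newest first]: 221 @ $21.65 = $4,784.65
Sale 2 (327) [LIFO — newest first]: 327 @ $23.55 = $7,700.85
Total COGS = $4,784.65 + $7,700.85 = $12,485.50
Ending inventory: 93 @ $19.25 + 73 @ $21.65 + 210 @ $22.55 + 33 @ $23.55 = $8,883.35
Check: goods available $21,368.85 = COGS $12,485.50 + ending $8,883.35

COGS = $12,485.50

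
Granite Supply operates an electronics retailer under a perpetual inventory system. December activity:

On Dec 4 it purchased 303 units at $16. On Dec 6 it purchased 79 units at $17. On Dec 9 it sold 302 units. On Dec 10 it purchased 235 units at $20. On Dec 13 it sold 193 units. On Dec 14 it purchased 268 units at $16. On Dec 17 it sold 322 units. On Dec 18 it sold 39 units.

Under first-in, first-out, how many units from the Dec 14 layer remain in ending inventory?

29

Dec 9, 302 sold [FIFO — oldest first]: 302 @ $16 = $4,832
Dec 13, 193 sold [FIFO — oldest first]: 1 @ $16 + 79 @ $17 + 113 @ $20 = $3,619
Dec 17, 322 sold [FIFO — oldest first]: 122 @ $20 + 200 @ $16 = $5,640
Dec 18, 39 sold [FIFO — oldest first]: 39 @ $16 = $624
Total COGS = $4,832 + $3,619 + $5,640 + $624 = $14,715
Ending inventory: 29 @ $16 = $464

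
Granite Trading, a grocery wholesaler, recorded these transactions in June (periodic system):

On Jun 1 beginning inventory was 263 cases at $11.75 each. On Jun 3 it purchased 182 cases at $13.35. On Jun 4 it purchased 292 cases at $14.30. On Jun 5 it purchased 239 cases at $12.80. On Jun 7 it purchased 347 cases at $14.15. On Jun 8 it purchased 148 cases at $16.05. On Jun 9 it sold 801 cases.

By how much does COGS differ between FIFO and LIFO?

FIFO COGS: 263 @ $11.75 + 182 @ $13.35 + 292 @ $14.30 + 64 @ $12.80 = $10,514.75
LIFO COGS: 148 @ $16.05 + 347 @ $14.15 + 239 @ $12.80 + 67 @ $14.30 = $11,302.75
Difference = |$10,514.75 − $11,302.75| = $788.00

$788.00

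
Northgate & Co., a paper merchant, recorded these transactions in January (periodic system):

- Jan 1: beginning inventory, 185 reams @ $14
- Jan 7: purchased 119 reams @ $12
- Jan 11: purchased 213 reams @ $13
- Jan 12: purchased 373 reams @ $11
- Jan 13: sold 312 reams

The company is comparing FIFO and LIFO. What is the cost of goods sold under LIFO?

FIFO COGS: 185 @ $14 + 119 @ $12 + 8 @ $13 = $4,122
LIFO COGS: 312 @ $11 = $3,432

COGS = $3,432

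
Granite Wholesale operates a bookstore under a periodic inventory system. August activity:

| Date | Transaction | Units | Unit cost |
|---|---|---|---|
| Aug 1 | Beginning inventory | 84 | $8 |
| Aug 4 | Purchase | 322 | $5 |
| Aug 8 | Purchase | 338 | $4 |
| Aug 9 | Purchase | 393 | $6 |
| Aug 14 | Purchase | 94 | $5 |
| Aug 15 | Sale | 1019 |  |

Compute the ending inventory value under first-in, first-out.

Ending inventory = $1,178

Aug 15, 1019 sold [FIFO — oldest first]: 84 @ $8 + 322 @ $5 + 338 @ $4 + 275 @ $6 = $5,284
Ending inventory: 118 @ $6 + 94 @ $5 = $1,178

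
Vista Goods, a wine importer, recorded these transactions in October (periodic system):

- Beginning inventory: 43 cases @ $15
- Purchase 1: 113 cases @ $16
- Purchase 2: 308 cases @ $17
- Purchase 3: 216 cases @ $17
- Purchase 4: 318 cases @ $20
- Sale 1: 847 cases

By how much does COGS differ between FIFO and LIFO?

$647

FIFO COGS: 43 @ $15 + 113 @ $16 + 308 @ $17 + 216 @ $17 + 167 @ $20 = $14,701
LIFO COGS: 318 @ $20 + 216 @ $17 + 308 @ $17 + 5 @ $16 = $15,348
Difference = |$14,701 − $15,348| = $647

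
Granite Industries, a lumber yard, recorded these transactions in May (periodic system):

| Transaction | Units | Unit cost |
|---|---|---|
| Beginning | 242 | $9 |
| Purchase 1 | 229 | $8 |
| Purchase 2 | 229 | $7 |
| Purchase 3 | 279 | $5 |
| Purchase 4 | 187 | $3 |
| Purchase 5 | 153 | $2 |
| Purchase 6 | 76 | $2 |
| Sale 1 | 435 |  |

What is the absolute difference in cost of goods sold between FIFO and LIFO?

$2,608

FIFO COGS: 242 @ $9 + 193 @ $8 = $3,722
LIFO COGS: 76 @ $2 + 153 @ $2 + 187 @ $3 + 19 @ $5 = $1,114
Difference = |$3,722 − $1,114| = $2,608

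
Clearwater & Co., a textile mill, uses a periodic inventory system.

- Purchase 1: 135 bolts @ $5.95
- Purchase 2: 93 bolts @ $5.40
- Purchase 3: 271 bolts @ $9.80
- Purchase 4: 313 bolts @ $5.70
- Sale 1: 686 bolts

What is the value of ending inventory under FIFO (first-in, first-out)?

Sale 1 (686) [FIFO — oldest first]: 135 @ $5.95 + 93 @ $5.40 + 271 @ $9.80 + 187 @ $5.70 = $5,027.15
Ending inventory: 126 @ $5.70 = $718.20
Check: goods available $5,745.35 = COGS $5,027.15 + ending $718.20

Ending inventory = $718.20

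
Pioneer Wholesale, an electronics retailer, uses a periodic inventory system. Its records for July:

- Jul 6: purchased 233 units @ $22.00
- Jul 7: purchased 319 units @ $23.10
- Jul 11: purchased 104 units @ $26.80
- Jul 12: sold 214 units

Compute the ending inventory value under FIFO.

Ending inventory = $10,574.10

Jul 12, 214 sold [FIFO — oldest first]: 214 @ $22.00 = $4,708.00
Ending inventory: 19 @ $22.00 + 319 @ $23.10 + 104 @ $26.80 = $10,574.10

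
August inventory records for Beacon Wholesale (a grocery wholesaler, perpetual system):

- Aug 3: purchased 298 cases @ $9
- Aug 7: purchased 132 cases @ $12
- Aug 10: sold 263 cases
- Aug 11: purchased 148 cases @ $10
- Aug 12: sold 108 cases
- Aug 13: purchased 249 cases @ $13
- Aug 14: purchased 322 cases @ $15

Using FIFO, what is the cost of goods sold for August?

Aug 10, 263 sold [FIFO — oldest first]: 263 @ $9 = $2,367
Aug 12, 108 sold [FIFO — oldest first]: 35 @ $9 + 73 @ $12 = $1,191
Total COGS = $2,367 + $1,191 = $3,558
Ending inventory: 59 @ $12 + 148 @ $10 + 249 @ $13 + 322 @ $15 = $10,255

COGS = $3,558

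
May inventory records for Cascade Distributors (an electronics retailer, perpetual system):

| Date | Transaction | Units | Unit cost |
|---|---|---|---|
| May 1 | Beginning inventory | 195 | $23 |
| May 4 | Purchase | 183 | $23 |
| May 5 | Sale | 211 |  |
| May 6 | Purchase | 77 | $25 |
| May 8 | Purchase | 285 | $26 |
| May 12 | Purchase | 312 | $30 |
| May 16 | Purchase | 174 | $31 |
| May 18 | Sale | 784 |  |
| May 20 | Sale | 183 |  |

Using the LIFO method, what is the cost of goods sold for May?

May 5, 211 sold [LIFO — newest first]: 183 @ $23 + 28 @ $23 = $4,853
May 18, 784 sold [LIFO — newest first]: 174 @ $31 + 312 @ $30 + 285 @ $26 + 13 @ $25 = $22,489
May 20, 183 sold [LIFO — newest first]: 64 @ $25 + 119 @ $23 = $4,337
Total COGS = $4,853 + $22,489 + $4,337 = $31,679
Ending inventory: 48 @ $23 = $1,104
Check: goods available $32,783 = COGS $31,679 + ending $1,104

COGS = $31,679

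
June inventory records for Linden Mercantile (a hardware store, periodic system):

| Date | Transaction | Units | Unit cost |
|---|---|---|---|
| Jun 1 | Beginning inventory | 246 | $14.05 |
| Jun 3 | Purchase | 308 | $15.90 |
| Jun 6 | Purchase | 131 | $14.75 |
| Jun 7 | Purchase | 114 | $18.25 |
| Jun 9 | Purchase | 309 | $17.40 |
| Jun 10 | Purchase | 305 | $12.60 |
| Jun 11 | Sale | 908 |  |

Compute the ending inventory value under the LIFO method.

Ending inventory = $7,574.40

Jun 11, 908 sold [LIFO — newest first]: 305 @ $12.60 + 309 @ $17.40 + 114 @ $18.25 + 131 @ $14.75 + 49 @ $15.90 = $14,011.45
Ending inventory: 246 @ $14.05 + 259 @ $15.90 = $7,574.40
Check: goods available $21,585.85 = COGS $14,011.45 + ending $7,574.40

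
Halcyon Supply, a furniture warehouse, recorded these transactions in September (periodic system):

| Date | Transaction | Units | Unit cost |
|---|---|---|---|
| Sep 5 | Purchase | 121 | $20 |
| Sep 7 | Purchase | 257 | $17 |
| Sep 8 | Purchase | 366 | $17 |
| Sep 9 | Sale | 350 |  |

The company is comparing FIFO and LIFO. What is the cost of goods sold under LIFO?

COGS = $5,950

FIFO COGS: 121 @ $20 + 229 @ $17 = $6,313
LIFO COGS: 350 @ $17 = $5,950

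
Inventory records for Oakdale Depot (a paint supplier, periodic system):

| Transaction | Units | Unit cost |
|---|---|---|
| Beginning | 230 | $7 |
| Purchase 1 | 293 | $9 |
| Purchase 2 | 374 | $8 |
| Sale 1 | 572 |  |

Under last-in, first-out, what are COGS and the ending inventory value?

Sale 1 (572) [LIFO — newest first]: 374 @ $8 + 198 @ $9 = $4,774
Ending inventory: 230 @ $7 + 95 @ $9 = $2,465

COGS = $4,774; ending inventory = $2,465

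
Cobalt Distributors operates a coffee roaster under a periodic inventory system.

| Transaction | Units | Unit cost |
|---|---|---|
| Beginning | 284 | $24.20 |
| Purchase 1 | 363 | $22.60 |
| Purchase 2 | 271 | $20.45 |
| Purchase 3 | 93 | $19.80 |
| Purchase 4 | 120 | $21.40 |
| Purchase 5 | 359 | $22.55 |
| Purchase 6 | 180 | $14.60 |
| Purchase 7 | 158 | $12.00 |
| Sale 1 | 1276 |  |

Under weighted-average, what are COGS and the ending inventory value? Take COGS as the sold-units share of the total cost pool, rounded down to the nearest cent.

Sale 1, sell 1276: 1276/1828 × $37,647.40 → $26,279.03
Ending inventory (cost pool remaining) = $11,368.37

COGS = $26,279.03; ending inventory = $11,368.37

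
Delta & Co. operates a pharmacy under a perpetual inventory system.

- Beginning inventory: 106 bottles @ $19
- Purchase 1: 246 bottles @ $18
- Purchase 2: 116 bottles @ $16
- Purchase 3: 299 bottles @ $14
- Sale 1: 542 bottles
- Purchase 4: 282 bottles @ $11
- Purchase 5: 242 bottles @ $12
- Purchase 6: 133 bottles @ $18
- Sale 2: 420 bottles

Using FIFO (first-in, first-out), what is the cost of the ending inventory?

Ending inventory = $6,255

Sale 1 (542) [FIFO — oldest first]: 106 @ $19 + 246 @ $18 + 116 @ $16 + 74 @ $14 = $9,334
Sale 2 (420) [FIFO — oldest first]: 225 @ $14 + 195 @ $11 = $5,295
Total COGS = $9,334 + $5,295 = $14,629
Ending inventory: 87 @ $11 + 242 @ $12 + 133 @ $18 = $6,255
Check: goods available $20,884 = COGS $14,629 + ending $6,255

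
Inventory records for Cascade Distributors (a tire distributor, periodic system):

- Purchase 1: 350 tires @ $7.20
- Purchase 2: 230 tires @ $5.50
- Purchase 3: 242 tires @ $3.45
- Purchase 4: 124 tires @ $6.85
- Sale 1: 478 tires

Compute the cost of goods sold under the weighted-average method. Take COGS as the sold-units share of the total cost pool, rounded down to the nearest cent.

COGS = $2,763.55

Sale 1, sell 478: 478/946 × $5,469.30 → $2,763.55
Ending inventory (cost pool remaining) = $2,705.75
Check: goods available $5,469.30 = COGS $2,763.55 + ending $2,705.75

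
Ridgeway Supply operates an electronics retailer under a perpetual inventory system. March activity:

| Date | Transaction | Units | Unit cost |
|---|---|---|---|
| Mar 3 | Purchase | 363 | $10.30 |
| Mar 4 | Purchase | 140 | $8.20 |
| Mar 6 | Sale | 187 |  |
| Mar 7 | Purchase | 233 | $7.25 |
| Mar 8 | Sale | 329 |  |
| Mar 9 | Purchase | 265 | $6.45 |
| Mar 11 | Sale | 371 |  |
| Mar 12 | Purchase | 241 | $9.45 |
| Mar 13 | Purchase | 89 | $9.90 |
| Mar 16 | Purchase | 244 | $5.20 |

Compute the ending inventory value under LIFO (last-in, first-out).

Mar 6, 187 sold [LIFO — newest first]: 140 @ $8.20 + 47 @ $10.30 = $1,632.10
Mar 8, 329 sold [LIFO — newest first]: 233 @ $7.25 + 96 @ $10.30 = $2,678.05
Mar 11, 371 sold [LIFO — newest first]: 265 @ $6.45 + 106 @ $10.30 = $2,801.05
Total COGS = $1,632.10 + $2,678.05 + $2,801.05 = $7,111.20
Ending inventory: 114 @ $10.30 + 241 @ $9.45 + 89 @ $9.90 + 244 @ $5.20 = $5,601.55

Ending inventory = $5,601.55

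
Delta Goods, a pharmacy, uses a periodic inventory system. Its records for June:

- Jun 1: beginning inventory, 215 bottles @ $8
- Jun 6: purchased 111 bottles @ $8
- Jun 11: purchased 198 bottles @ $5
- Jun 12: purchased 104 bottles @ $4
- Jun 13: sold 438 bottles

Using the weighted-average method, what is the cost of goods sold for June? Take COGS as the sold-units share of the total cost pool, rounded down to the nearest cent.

COGS = $2,799.57

Jun 13, sell 438: 438/628 × $4,014.00 → $2,799.57
Ending inventory (cost pool remaining) = $1,214.43
Check: goods available $4,014.00 = COGS $2,799.57 + ending $1,214.43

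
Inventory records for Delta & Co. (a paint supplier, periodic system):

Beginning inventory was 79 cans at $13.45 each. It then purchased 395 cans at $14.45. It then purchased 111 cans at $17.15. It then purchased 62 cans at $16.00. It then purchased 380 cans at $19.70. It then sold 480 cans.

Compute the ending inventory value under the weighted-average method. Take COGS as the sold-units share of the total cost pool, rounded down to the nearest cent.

Sale 1, sell 480: 480/1027 × $17,151.95 → $8,016.49
Ending inventory (cost pool remaining) = $9,135.46

Ending inventory = $9,135.46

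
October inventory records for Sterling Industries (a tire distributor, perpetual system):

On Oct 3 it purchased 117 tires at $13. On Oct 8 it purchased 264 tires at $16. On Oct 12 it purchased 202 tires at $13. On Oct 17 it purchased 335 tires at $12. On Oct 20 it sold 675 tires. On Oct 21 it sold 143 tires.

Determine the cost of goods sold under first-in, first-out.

COGS = $11,191

Oct 20, 675 sold [FIFO — oldest first]: 117 @ $13 + 264 @ $16 + 202 @ $13 + 92 @ $12 = $9,475
Oct 21, 143 sold [FIFO — oldest first]: 143 @ $12 = $1,716
Total COGS = $9,475 + $1,716 = $11,191
Ending inventory: 100 @ $12 = $1,200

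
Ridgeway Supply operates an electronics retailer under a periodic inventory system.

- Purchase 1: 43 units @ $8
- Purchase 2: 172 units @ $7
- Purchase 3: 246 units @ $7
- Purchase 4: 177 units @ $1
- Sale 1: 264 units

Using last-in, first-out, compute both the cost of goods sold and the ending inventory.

Sale 1 (264) [LIFO — newest first]: 177 @ $1 + 87 @ $7 = $786
Ending inventory: 43 @ $8 + 172 @ $7 + 159 @ $7 = $2,661
Check: goods available $3,447 = COGS $786 + ending $2,661

COGS = $786; ending inventory = $2,661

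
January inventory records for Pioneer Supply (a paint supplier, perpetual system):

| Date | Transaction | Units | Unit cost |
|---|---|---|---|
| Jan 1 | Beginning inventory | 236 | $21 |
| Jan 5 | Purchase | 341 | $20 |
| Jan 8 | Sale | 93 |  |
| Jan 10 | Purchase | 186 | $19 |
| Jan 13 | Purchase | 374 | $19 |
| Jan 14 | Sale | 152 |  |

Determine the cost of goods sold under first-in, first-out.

Jan 8, 93 sold [FIFO — oldest first]: 93 @ $21 = $1,953
Jan 14, 152 sold [FIFO — oldest first]: 143 @ $21 + 9 @ $20 = $3,183
Total COGS = $1,953 + $3,183 = $5,136
Ending inventory: 332 @ $20 + 186 @ $19 + 374 @ $19 = $17,280

COGS = $5,136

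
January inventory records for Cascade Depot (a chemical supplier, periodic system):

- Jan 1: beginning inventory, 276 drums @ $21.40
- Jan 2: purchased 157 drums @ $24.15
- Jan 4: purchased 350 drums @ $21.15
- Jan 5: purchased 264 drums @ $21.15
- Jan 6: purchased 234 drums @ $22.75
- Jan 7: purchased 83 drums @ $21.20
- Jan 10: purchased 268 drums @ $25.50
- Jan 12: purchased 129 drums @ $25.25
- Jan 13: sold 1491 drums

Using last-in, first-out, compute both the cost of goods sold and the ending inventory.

COGS = $34,080.40; ending inventory = $5,778.00

Jan 13, 1491 sold [LIFO — newest first]: 129 @ $25.25 + 268 @ $25.50 + 83 @ $21.20 + 234 @ $22.75 + 264 @ $21.15 + 350 @ $21.15 + 157 @ $24.15 + 6 @ $21.40 = $34,080.40
Ending inventory: 270 @ $21.40 = $5,778.00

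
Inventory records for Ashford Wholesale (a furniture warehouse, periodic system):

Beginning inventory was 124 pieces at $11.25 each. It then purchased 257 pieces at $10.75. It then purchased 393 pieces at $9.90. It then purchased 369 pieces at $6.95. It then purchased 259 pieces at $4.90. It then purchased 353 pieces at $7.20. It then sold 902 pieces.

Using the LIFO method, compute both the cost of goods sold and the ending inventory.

Sale 1 (902) [LIFO — newest first]: 353 @ $7.20 + 259 @ $4.90 + 290 @ $6.95 = $5,826.20
Ending inventory: 124 @ $11.25 + 257 @ $10.75 + 393 @ $9.90 + 79 @ $6.95 = $8,597.50
Check: goods available $14,423.70 = COGS $5,826.20 + ending $8,597.50

COGS = $5,826.20; ending inventory = $8,597.50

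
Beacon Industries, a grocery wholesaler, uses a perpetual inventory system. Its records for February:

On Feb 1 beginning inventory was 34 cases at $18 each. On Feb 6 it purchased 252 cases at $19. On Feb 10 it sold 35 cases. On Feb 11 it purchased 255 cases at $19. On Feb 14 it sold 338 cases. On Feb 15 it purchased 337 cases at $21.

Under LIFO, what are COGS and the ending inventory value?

COGS = $7,087; ending inventory = $10,235

Feb 10, 35 sold [LIFO — newest first]: 35 @ $19 = $665
Feb 14, 338 sold [LIFO — newest first]: 255 @ $19 + 83 @ $19 = $6,422
Total COGS = $665 + $6,422 = $7,087
Ending inventory: 34 @ $18 + 134 @ $19 + 337 @ $21 = $10,235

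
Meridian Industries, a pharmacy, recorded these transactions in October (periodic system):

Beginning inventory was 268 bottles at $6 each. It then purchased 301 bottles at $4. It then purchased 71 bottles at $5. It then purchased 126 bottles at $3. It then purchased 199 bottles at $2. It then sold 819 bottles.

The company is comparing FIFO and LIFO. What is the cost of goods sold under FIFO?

FIFO COGS: 268 @ $6 + 301 @ $4 + 71 @ $5 + 126 @ $3 + 53 @ $2 = $3,651
LIFO COGS: 199 @ $2 + 126 @ $3 + 71 @ $5 + 301 @ $4 + 122 @ $6 = $3,067

COGS = $3,651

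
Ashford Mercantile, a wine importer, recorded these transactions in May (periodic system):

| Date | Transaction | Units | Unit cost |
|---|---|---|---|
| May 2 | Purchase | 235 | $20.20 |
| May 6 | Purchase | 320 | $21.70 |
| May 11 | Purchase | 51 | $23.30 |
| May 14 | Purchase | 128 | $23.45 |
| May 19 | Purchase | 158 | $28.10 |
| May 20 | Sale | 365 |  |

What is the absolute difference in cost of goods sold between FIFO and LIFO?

FIFO COGS: 235 @ $20.20 + 130 @ $21.70 = $7,568.00
LIFO COGS: 158 @ $28.10 + 128 @ $23.45 + 51 @ $23.30 + 28 @ $21.70 = $9,237.30
Difference = |$7,568.00 − $9,237.30| = $1,669.30

$1,669.30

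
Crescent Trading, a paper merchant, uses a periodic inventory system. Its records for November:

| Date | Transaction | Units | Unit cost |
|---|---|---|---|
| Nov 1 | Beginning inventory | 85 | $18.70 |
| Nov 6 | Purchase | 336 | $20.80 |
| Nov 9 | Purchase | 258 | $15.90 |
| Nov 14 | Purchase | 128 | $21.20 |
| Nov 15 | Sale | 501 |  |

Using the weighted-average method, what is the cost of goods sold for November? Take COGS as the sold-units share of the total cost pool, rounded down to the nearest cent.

Nov 15, sell 501: 501/807 × $15,394.10 → $9,556.93
Ending inventory (cost pool remaining) = $5,837.17

COGS = $9,556.93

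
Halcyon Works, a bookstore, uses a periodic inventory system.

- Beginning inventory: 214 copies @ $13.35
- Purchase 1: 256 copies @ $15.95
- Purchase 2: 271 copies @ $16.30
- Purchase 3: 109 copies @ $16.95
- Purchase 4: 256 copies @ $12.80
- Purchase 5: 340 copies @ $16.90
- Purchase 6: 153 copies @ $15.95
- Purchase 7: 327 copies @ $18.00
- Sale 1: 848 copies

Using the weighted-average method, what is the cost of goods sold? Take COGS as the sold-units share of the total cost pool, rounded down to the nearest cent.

COGS = $13,452.68

Sale 1, sell 848: 848/1926 × $30,554.10 → $13,452.68
Ending inventory (cost pool remaining) = $17,101.42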